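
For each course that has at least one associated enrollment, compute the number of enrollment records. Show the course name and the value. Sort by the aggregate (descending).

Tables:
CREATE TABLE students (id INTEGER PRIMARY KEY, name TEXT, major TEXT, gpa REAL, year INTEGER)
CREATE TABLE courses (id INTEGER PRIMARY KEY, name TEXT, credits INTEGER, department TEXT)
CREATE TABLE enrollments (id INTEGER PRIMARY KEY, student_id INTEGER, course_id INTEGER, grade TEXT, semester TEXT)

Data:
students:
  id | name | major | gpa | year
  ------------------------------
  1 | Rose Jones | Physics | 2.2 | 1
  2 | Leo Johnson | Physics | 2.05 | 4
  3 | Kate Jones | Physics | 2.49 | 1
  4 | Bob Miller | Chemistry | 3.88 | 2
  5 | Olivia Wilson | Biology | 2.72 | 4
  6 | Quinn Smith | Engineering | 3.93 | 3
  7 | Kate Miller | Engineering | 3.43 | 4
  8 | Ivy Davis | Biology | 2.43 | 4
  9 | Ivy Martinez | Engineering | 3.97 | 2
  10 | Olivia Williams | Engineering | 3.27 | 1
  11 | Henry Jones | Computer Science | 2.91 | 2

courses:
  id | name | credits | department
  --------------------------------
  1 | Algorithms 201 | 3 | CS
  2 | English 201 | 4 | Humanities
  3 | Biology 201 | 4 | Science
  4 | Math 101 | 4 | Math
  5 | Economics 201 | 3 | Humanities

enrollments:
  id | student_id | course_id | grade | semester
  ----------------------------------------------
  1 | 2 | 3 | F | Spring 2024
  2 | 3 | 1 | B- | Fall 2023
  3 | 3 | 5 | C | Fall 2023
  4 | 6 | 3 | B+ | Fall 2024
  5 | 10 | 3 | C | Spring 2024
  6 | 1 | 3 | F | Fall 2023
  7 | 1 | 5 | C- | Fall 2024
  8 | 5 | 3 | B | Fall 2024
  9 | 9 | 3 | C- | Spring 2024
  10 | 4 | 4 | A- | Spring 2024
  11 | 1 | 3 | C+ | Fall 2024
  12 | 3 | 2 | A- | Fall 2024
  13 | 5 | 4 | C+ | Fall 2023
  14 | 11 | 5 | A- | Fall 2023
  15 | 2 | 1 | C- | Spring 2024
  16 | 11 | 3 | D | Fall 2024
SELECT p.name, COUNT(*) AS n FROM enrollments c JOIN courses p ON c.course_id = p.id GROUP BY p.id, p.name ORDER BY n DESC

Execution result:
name | n
Biology 201 | 8
Economics 201 | 3
Algorithms 201 | 2
Math 101 | 2
English 201 | 1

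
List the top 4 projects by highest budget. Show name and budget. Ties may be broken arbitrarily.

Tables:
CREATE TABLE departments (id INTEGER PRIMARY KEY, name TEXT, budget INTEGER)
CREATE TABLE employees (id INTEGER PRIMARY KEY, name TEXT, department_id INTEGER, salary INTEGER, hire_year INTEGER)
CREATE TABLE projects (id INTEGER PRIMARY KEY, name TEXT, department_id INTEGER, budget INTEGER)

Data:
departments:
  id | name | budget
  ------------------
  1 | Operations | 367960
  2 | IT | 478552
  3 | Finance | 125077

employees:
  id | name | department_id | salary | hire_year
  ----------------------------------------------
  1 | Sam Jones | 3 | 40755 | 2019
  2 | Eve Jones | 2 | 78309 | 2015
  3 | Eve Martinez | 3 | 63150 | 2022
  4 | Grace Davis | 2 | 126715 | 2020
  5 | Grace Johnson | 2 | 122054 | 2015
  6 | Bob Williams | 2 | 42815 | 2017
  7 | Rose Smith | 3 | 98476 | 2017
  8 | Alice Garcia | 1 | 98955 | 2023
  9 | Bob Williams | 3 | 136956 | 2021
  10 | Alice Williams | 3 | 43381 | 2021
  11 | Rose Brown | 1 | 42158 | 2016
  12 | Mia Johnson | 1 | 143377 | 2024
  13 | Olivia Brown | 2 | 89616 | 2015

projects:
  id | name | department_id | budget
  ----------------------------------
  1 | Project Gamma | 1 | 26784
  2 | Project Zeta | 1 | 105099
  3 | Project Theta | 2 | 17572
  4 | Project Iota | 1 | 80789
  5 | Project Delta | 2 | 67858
SELECT name, budget FROM projects ORDER BY budget DESC LIMIT 4

Execution result:
name | budget
Project Zeta | 105099
Project Iota | 80789
Project Delta | 67858
Project Gamma | 26784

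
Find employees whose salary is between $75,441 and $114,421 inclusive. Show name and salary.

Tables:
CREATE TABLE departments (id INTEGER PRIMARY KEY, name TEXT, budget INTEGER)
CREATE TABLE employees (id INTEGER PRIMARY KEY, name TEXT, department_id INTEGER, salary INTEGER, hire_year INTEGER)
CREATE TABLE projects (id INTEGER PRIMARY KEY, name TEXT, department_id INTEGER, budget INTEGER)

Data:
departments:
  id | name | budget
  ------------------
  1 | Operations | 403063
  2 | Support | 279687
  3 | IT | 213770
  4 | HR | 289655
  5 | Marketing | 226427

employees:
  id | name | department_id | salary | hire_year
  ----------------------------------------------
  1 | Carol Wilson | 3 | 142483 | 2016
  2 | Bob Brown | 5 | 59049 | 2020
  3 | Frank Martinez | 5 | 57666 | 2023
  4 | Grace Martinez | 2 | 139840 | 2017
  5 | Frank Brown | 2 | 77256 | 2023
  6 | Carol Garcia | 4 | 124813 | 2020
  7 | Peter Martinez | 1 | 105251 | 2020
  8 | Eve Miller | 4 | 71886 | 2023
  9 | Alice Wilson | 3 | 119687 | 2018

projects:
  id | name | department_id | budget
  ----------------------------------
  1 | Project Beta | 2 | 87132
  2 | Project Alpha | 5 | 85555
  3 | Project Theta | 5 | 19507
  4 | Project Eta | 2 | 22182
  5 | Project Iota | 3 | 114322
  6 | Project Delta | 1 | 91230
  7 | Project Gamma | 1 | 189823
SELECT name, salary FROM employees WHERE salary BETWEEN 75441 AND 114421

Execution result:
name | salary
Frank Brown | 77256
Peter Martinez | 105251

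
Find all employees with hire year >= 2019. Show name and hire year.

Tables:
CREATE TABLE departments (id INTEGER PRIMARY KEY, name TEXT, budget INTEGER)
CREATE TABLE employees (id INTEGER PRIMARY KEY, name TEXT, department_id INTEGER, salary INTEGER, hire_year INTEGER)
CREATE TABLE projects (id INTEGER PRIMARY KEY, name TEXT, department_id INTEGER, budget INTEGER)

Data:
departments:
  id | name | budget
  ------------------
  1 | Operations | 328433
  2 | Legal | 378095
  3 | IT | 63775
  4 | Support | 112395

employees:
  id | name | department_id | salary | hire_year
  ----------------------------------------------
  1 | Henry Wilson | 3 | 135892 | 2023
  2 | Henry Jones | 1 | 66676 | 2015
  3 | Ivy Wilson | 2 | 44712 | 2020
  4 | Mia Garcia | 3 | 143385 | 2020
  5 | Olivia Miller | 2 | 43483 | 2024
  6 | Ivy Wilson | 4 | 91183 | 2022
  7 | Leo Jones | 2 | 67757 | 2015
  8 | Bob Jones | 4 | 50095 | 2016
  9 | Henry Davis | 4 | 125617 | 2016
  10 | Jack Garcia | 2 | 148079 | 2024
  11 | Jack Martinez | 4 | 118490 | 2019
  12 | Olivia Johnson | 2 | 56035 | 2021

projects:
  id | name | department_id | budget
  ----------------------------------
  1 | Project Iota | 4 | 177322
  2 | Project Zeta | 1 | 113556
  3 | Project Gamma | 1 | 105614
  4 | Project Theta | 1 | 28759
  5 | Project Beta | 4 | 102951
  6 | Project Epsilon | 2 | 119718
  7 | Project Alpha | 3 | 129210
SELECT name, hire_year FROM employees WHERE hire_year >= 2019

Execution result:
name | hire_year
Henry Wilson | 2023
Ivy Wilson | 2020
Mia Garcia | 2020
Olivia Miller | 2024
Ivy Wilson | 2022
Jack Garcia | 2024
Jack Martinez | 2019
Olivia Johnson | 2021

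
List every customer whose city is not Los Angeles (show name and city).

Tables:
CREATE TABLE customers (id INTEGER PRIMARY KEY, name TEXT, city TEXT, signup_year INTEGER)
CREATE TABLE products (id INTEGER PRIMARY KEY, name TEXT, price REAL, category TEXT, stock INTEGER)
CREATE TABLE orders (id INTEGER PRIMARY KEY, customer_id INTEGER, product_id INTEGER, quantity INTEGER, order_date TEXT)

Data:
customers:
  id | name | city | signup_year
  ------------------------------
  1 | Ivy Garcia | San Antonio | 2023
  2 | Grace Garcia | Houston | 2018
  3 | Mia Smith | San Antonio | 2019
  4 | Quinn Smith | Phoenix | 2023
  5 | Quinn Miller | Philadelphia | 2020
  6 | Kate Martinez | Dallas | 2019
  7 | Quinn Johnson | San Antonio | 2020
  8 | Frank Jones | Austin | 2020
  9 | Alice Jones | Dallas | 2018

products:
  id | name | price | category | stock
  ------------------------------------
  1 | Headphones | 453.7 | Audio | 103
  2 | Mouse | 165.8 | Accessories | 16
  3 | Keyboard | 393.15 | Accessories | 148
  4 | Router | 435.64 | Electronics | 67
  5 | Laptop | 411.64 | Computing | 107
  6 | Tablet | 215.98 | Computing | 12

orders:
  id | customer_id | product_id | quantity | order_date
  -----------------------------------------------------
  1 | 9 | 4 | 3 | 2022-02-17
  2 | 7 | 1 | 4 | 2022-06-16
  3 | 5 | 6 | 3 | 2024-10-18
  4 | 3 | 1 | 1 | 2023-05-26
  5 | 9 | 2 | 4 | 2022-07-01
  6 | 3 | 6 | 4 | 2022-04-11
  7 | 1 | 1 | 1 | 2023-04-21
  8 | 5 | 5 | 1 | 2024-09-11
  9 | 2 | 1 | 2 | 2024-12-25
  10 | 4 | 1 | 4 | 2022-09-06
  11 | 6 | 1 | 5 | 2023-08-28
SELECT name, city FROM customers WHERE city <> 'Los Angeles'

Execution result:
name | city
Ivy Garcia | San Antonio
Grace Garcia | Houston
Mia Smith | San Antonio
Quinn Smith | Phoenix
Quinn Miller | Philadelphia
Kate Martinez | Dallas
Quinn Johnson | San Antonio
Frank Jones | Austin
Alice Jones | Dallas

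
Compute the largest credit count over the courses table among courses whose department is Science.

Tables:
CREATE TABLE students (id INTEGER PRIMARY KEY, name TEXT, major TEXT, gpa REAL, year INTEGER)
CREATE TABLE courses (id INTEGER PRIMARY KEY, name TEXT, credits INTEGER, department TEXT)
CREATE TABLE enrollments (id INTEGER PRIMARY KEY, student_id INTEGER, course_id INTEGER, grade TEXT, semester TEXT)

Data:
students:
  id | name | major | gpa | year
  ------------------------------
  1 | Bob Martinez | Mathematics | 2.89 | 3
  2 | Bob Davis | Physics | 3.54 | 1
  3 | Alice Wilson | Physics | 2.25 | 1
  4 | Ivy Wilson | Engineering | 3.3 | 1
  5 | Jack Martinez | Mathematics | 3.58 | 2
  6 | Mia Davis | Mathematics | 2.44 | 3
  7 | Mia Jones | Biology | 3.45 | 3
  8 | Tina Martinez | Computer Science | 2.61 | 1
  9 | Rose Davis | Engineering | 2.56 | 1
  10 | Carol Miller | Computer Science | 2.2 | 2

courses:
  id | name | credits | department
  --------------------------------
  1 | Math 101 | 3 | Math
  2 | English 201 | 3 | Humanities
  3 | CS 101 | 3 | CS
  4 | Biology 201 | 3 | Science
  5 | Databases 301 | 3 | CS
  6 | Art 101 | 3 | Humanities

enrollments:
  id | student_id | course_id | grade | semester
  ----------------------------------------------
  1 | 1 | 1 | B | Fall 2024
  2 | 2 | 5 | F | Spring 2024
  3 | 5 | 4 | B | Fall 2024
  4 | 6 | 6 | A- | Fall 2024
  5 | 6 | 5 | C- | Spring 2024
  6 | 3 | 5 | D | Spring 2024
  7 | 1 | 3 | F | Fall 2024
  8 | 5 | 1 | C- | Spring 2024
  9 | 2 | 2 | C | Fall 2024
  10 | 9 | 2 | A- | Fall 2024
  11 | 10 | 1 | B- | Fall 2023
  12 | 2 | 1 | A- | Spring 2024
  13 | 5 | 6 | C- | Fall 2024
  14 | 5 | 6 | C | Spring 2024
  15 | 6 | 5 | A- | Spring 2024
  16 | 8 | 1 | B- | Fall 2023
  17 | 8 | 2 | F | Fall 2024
SELECT MAX(credits) FROM courses WHERE department = 'Science'

Execution result:
3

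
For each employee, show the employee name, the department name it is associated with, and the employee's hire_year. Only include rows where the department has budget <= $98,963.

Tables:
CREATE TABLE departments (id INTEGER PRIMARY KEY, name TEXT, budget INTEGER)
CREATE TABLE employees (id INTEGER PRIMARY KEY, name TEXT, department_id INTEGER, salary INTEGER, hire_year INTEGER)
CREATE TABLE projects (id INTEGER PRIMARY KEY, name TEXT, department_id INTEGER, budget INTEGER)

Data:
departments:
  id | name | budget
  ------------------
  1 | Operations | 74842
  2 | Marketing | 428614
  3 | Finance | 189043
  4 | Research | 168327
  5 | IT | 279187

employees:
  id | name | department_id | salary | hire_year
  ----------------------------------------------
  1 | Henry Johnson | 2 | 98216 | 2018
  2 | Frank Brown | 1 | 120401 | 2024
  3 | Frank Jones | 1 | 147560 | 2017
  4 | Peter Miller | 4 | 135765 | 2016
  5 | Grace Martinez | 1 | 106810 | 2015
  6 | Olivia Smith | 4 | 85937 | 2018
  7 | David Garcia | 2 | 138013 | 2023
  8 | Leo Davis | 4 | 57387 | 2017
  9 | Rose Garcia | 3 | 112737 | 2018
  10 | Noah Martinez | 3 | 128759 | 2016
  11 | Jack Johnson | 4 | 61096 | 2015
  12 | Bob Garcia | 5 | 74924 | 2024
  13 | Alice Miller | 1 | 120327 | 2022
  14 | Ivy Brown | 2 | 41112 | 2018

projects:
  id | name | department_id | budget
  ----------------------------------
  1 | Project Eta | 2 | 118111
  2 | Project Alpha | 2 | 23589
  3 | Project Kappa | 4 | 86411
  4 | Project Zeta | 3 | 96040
SELECT c.name, p.name AS department, c.hire_year FROM employees c JOIN departments p ON c.department_id = p.id WHERE p.budget <= 98963

Execution result:
name | department | hire_year
Frank Brown | Operations | 2024
Frank Jones | Operations | 2017
Grace Martinez | Operations | 2015
Alice Miller | Operations | 2022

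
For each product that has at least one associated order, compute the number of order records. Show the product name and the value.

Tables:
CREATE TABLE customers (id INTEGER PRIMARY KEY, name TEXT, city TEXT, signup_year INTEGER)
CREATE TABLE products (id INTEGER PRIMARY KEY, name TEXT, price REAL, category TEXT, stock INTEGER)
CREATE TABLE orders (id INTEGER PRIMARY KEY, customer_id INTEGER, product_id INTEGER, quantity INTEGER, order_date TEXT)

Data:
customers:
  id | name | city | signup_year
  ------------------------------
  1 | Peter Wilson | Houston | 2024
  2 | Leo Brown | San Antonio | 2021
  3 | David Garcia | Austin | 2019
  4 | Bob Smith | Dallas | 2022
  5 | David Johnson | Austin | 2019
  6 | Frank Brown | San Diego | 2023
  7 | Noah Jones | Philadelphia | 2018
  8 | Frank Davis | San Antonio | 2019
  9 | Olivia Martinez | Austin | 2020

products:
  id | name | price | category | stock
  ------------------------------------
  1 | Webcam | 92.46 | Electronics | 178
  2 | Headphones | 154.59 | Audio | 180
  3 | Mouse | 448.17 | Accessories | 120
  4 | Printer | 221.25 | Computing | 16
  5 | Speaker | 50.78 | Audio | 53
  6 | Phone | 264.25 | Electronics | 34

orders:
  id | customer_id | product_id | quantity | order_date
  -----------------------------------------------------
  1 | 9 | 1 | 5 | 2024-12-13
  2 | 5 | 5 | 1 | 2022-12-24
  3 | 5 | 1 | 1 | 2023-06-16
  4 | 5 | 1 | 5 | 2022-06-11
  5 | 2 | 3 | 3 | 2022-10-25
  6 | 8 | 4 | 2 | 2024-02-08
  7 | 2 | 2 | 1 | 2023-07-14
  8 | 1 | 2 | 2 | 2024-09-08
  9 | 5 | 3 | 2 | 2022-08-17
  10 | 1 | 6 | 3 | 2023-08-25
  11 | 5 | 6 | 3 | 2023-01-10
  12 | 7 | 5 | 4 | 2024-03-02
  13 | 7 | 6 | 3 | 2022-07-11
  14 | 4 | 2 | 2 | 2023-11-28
SELECT p.name, COUNT(*) AS n FROM orders c JOIN products p ON c.product_id = p.id GROUP BY p.id, p.name

Execution result:
name | n
Webcam | 3
Headphones | 3
Mouse | 2
Printer | 1
Speaker | 2
Phone | 3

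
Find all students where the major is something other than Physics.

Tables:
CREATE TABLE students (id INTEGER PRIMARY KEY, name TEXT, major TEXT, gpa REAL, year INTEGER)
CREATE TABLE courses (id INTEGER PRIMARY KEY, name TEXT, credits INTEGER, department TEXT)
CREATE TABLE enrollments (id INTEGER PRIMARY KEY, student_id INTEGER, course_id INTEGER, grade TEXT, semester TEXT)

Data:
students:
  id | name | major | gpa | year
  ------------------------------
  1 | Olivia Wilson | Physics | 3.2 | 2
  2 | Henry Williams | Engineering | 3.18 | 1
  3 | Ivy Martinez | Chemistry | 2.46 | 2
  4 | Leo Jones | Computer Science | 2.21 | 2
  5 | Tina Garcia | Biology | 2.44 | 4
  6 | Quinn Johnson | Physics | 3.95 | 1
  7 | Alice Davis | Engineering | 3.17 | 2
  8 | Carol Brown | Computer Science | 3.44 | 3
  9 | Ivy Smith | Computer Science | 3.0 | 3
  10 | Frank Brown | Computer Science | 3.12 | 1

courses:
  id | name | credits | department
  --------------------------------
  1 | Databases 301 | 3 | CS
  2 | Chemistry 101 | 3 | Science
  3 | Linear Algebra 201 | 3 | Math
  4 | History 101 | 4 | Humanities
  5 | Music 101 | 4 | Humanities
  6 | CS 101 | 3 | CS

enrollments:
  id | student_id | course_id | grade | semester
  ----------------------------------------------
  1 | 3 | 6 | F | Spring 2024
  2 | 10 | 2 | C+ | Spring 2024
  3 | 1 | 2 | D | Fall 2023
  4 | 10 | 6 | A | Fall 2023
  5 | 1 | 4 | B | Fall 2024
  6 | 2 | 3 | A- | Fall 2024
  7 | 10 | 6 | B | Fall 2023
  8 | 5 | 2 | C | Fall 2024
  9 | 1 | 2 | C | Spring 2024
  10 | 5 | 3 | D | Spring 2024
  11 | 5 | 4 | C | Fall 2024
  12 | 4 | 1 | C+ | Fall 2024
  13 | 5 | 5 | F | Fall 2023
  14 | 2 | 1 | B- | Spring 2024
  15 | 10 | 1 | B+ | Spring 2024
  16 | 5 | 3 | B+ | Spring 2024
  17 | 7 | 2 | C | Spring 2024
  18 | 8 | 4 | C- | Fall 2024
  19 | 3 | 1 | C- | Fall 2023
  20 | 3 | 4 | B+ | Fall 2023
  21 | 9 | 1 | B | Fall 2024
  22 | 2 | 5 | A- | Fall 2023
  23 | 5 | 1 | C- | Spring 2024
SELECT name, major FROM students WHERE major <> 'Physics'

Execution result:
name | major
Henry Williams | Engineering
Ivy Martinez | Chemistry
Leo Jones | Computer Science
Tina Garcia | Biology
Alice Davis | Engineering
Carol Brown | Computer Science
Ivy Smith | Computer Science
Frank Brown | Computer Science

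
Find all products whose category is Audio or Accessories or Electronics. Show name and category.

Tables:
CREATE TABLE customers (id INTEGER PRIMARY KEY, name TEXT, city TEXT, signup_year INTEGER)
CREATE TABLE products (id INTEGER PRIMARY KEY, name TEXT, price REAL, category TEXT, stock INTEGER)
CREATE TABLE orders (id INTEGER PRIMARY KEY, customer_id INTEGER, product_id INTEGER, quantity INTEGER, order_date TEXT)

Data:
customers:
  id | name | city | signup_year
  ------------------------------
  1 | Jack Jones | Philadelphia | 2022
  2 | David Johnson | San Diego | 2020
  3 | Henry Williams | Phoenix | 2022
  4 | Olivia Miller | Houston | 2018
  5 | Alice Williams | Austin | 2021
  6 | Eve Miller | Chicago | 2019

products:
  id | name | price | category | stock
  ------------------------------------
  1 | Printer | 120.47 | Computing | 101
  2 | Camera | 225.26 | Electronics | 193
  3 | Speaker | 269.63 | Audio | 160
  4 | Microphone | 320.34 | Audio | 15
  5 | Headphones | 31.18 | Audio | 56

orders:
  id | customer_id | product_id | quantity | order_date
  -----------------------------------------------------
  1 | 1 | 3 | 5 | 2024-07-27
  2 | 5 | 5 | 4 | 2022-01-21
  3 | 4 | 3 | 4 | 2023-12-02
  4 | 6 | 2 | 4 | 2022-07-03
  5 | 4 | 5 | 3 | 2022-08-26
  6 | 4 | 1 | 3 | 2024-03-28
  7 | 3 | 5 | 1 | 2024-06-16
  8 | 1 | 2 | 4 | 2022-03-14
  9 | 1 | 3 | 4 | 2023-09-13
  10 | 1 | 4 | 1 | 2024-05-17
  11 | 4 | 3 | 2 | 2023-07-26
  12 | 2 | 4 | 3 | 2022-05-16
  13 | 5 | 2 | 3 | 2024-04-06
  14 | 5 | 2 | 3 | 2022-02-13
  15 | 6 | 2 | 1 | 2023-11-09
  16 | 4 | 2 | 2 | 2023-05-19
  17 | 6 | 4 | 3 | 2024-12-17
SELECT name, category FROM products WHERE category IN ('Audio', 'Accessories', 'Electronics')

Execution result:
name | category
Camera | Electronics
Speaker | Audio
Microphone | Audio
Headphones | Audio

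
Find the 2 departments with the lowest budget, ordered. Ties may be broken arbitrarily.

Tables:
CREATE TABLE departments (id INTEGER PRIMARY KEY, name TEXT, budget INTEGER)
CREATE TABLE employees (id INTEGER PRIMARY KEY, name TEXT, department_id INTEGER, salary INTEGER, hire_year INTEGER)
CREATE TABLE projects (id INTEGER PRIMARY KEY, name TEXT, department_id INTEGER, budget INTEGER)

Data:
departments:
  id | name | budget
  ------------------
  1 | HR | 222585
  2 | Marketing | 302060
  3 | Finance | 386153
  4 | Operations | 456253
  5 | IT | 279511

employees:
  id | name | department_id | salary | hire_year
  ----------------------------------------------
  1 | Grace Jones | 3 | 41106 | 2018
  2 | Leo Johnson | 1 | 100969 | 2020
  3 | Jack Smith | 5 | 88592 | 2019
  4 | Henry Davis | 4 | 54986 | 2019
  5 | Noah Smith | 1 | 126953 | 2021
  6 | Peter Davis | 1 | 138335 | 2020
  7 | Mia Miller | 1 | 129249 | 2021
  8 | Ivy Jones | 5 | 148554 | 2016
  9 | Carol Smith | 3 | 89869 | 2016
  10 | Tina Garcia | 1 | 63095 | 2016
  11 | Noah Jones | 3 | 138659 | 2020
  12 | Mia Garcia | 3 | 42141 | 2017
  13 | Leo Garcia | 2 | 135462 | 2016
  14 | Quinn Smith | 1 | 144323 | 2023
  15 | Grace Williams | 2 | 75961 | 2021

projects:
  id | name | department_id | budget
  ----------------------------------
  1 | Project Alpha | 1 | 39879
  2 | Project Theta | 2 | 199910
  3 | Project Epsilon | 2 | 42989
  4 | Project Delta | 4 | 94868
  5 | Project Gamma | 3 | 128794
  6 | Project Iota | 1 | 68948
SELECT name, budget FROM departments ORDER BY budget ASC LIMIT 2

Execution result:
name | budget
HR | 222585
IT | 279511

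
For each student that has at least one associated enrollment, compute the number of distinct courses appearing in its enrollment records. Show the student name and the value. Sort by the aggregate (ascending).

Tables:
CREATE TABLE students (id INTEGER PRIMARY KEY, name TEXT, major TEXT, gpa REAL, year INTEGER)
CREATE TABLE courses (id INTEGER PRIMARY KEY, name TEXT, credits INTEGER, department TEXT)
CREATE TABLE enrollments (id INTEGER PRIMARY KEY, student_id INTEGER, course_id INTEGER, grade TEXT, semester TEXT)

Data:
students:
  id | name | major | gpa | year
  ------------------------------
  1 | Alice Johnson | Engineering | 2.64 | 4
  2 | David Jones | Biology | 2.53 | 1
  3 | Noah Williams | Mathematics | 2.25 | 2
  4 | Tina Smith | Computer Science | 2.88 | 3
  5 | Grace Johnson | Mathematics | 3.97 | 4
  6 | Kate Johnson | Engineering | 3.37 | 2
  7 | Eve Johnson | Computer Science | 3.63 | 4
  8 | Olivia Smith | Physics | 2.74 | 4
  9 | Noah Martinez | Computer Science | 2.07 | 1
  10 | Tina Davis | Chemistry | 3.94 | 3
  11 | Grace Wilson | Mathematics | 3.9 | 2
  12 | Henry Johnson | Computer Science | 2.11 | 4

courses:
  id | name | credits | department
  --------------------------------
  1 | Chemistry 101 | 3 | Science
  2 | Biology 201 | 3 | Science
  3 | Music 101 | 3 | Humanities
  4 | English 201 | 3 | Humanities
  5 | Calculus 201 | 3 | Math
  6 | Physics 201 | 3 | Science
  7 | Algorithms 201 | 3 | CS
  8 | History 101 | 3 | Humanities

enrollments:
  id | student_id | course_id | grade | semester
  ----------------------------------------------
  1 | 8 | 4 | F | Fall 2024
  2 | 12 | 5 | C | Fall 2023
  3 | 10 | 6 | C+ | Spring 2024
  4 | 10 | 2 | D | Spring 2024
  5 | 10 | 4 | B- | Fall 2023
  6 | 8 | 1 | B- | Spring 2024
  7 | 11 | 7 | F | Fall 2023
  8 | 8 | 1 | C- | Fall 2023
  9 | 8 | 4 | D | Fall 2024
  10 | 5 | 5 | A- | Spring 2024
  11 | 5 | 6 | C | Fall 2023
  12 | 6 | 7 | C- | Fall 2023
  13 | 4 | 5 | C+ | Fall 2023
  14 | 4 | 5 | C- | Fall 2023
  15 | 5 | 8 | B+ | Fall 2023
SELECT p.name, COUNT(DISTINCT c.course_id) AS distinct_course_count FROM enrollments c JOIN students p ON c.student_id = p.id GROUP BY p.id, p.name ORDER BY distinct_course_count ASC

Execution result:
name | distinct_course_count
Tina Smith | 1
Kate Johnson | 1
Grace Wilson | 1
Henry Johnson | 1
Olivia Smith | 2
Grace Johnson | 3
Tina Davis | 3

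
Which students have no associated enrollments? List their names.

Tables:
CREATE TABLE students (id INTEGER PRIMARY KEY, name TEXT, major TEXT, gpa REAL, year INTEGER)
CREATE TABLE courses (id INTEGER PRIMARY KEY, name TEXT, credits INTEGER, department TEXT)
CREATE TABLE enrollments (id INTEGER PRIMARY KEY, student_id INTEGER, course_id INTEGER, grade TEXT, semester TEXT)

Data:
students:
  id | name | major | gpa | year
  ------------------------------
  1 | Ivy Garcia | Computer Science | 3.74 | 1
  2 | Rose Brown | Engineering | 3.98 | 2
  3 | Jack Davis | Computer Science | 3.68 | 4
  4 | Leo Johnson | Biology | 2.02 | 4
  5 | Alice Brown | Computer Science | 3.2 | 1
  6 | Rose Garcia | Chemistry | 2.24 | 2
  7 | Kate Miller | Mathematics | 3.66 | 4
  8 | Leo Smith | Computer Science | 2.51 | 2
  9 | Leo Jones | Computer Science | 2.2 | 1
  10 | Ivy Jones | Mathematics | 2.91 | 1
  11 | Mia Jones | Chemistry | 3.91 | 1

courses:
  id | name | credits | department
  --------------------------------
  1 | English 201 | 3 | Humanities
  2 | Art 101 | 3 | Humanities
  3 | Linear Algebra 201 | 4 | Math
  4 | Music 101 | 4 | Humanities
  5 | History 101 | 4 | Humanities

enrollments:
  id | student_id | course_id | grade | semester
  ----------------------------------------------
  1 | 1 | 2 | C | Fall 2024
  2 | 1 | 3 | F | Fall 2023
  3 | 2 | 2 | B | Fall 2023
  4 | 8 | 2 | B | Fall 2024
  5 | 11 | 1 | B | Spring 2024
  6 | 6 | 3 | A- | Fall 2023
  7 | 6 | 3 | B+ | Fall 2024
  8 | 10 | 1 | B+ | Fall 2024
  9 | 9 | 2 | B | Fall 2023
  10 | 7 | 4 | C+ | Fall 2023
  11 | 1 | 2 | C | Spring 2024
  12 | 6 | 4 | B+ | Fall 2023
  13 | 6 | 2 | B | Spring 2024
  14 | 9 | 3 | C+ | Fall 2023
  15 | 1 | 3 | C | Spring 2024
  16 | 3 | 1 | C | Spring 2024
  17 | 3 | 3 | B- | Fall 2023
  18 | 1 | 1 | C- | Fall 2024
SELECT p.name FROM students p LEFT JOIN enrollments c ON c.student_id = p.id WHERE c.id IS NULL

Execution result:
name
Leo Johnson
Alice Brown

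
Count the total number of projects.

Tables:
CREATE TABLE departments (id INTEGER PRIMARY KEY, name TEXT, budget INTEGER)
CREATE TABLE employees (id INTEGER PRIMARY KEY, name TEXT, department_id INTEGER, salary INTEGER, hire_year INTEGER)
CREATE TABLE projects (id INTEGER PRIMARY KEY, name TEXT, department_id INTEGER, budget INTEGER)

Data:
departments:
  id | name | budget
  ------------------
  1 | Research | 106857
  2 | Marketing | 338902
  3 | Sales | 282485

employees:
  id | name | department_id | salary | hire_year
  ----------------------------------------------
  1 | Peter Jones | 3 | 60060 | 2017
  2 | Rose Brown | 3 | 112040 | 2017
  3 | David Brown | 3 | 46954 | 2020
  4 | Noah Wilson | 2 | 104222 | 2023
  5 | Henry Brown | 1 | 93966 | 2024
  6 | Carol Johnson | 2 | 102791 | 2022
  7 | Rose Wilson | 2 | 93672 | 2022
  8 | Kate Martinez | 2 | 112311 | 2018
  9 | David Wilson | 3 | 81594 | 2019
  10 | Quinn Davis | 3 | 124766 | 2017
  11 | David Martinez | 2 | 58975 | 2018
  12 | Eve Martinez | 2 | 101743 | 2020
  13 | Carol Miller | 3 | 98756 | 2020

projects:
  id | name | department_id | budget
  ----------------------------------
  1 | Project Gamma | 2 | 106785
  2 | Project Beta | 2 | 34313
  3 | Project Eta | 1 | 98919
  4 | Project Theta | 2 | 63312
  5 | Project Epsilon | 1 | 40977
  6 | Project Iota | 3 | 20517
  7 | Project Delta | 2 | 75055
SELECT COUNT(*) FROM projects

Execution result:
7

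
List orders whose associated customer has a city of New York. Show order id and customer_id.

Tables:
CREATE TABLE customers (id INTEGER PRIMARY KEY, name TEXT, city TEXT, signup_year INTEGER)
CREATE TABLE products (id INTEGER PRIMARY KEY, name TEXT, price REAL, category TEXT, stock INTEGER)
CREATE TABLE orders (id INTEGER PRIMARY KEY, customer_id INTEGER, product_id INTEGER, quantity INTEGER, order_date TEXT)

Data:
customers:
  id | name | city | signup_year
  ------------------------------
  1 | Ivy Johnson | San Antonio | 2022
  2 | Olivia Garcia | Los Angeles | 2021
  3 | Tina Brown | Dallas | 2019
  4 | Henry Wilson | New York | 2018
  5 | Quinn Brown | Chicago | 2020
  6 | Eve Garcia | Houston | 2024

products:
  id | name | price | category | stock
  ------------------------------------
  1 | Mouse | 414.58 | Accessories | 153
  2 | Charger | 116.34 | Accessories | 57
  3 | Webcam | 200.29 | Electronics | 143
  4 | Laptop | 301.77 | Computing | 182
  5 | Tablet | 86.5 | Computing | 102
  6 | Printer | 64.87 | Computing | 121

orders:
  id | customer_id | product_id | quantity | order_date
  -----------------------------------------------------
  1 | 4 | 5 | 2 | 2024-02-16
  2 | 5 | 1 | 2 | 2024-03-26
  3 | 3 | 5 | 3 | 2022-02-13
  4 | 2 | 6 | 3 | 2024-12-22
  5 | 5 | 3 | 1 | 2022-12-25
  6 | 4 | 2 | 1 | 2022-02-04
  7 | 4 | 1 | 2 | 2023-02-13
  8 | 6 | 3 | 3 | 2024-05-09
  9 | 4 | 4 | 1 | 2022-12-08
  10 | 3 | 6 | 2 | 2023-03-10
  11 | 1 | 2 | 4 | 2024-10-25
SELECT id, customer_id FROM orders WHERE customer_id IN (SELECT id FROM customers WHERE city = 'New York')

Execution result:
id | customer_id
1 | 4
6 | 4
7 | 4
9 | 4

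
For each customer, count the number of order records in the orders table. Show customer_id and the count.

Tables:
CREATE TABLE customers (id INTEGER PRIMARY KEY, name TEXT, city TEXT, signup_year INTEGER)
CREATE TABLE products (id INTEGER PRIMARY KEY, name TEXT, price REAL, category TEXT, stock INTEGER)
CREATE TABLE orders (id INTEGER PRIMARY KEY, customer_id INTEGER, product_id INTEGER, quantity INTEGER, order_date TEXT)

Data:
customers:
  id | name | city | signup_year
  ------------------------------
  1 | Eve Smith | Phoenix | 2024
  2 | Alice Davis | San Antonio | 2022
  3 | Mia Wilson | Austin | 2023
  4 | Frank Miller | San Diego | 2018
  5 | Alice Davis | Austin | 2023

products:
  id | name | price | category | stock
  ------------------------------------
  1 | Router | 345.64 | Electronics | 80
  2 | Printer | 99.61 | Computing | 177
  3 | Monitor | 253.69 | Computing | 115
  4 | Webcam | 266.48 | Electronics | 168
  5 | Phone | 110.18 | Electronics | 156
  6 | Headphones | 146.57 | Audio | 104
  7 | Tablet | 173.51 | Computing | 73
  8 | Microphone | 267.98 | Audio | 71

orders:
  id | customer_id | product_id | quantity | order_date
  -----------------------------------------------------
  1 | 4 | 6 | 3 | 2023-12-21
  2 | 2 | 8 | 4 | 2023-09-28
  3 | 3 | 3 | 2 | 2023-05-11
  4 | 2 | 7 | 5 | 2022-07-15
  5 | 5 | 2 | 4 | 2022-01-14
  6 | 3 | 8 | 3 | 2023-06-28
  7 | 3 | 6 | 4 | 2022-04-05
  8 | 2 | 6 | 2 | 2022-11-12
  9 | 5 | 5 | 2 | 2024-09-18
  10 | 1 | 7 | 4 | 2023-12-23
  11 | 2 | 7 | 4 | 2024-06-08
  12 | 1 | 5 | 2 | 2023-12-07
SELECT customer_id, COUNT(*) AS order_count FROM orders GROUP BY customer_id

Execution result:
customer_id | order_count
1 | 2
2 | 4
3 | 3
4 | 1
5 | 2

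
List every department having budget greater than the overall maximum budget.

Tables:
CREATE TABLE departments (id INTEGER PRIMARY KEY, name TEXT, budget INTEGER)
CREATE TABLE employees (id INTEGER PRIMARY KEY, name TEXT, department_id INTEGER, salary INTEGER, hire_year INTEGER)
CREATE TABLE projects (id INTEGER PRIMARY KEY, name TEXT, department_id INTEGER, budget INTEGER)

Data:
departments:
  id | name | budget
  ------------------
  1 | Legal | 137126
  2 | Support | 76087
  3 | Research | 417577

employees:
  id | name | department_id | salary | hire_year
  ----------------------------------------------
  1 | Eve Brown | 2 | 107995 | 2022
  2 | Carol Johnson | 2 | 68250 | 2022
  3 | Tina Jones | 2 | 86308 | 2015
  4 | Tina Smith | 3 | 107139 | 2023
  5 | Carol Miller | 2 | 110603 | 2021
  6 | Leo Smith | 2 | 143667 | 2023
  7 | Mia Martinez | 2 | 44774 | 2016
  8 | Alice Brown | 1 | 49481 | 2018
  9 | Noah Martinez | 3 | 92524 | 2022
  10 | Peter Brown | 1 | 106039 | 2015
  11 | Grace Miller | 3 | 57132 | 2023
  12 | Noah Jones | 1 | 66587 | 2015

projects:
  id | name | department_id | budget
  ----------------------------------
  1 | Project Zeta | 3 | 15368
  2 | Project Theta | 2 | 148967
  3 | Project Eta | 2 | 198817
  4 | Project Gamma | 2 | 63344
SELECT name, budget FROM departments WHERE budget > (SELECT MAX(budget) FROM departments)

Execution result:
(no rows)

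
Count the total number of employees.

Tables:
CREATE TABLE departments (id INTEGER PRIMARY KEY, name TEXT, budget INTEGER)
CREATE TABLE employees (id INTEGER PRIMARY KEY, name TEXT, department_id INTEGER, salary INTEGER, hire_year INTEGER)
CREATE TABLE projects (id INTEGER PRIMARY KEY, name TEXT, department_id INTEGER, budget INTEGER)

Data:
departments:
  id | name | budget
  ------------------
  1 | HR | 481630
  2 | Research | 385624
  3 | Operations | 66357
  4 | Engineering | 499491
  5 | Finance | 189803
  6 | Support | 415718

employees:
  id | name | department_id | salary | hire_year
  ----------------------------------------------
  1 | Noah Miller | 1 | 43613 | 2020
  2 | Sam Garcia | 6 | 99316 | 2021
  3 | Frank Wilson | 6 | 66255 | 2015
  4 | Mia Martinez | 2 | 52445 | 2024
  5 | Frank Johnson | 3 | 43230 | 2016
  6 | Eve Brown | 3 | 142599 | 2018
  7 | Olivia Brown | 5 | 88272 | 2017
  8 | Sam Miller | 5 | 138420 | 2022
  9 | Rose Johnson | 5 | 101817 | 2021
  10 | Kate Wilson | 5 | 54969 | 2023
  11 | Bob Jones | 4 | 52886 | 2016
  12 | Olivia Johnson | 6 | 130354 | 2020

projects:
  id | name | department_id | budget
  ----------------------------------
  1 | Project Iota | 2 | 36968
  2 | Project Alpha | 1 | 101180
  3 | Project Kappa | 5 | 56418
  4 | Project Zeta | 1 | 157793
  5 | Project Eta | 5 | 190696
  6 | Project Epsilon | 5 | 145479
SELECT COUNT(*) FROM employees

Execution result:
12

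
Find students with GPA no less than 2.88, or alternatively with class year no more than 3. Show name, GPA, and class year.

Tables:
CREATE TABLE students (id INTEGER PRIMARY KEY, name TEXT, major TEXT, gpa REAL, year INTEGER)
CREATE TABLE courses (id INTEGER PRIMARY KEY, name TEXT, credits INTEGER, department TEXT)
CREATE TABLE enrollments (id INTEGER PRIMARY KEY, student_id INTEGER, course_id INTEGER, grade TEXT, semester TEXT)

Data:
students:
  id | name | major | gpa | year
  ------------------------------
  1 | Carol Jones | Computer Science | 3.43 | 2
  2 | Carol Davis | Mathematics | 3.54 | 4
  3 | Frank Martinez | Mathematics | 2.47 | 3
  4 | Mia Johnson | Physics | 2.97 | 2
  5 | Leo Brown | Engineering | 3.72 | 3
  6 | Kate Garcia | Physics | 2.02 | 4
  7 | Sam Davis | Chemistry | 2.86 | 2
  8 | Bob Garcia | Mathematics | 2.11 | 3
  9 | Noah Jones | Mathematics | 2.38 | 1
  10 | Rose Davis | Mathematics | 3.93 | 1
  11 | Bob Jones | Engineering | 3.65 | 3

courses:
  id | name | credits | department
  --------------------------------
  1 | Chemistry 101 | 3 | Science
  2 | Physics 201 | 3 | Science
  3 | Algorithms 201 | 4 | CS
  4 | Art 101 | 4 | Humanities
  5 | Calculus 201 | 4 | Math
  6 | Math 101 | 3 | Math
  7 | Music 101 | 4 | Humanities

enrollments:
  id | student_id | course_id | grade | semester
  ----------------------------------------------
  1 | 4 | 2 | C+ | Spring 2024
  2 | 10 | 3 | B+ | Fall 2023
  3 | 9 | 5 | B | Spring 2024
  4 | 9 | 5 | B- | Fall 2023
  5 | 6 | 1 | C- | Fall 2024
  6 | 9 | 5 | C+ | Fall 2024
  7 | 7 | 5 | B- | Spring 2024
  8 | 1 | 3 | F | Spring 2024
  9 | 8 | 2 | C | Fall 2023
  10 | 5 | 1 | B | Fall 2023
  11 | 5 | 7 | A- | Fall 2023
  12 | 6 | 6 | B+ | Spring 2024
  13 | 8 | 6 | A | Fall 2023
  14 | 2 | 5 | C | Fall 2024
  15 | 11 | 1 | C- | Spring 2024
SELECT name, gpa, year FROM students WHERE gpa >= 2.88 OR year <= 3

Execution result:
name | gpa | year
Carol Jones | 3.43 | 2
Carol Davis | 3.54 | 4
Frank Martinez | 2.47 | 3
Mia Johnson | 2.97 | 2
Leo Brown | 3.72 | 3
Sam Davis | 2.86 | 2
Bob Garcia | 2.11 | 3
Noah Jones | 2.38 | 1
Rose Davis | 3.93 | 1
Bob Jones | 3.65 | 3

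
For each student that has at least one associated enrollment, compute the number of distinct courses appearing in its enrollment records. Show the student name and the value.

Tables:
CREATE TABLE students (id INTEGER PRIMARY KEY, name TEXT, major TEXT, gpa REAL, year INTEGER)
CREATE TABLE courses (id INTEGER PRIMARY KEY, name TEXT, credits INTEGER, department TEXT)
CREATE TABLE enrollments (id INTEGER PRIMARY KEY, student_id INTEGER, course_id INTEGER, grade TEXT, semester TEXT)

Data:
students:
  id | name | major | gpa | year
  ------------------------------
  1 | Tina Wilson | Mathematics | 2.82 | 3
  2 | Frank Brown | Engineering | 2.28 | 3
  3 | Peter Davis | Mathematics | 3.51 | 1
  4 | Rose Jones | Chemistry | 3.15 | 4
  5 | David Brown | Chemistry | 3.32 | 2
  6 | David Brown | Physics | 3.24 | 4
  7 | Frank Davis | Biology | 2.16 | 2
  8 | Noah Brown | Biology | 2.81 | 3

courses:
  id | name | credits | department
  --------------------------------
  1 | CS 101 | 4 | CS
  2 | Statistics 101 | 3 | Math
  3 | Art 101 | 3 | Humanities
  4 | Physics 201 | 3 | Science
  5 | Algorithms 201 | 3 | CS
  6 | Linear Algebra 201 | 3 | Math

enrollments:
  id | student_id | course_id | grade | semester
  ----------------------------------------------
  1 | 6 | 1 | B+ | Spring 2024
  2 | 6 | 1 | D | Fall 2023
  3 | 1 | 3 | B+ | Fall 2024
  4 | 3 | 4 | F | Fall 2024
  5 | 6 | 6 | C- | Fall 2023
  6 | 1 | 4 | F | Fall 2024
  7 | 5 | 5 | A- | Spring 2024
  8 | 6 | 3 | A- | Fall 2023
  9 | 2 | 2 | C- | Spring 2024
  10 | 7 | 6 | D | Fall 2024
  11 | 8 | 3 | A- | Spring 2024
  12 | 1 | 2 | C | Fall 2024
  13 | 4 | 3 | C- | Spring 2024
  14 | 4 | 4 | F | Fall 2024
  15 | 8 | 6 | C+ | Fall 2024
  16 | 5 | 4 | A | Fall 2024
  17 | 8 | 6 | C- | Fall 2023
SELECT p.name, COUNT(DISTINCT c.course_id) AS distinct_course_count FROM enrollments c JOIN students p ON c.student_id = p.id GROUP BY p.id, p.name

Execution result:
name | distinct_course_count
Tina Wilson | 3
Frank Brown | 1
Peter Davis | 1
Rose Jones | 2
David Brown | 2
David Brown | 3
Frank Davis | 1
Noah Brown | 2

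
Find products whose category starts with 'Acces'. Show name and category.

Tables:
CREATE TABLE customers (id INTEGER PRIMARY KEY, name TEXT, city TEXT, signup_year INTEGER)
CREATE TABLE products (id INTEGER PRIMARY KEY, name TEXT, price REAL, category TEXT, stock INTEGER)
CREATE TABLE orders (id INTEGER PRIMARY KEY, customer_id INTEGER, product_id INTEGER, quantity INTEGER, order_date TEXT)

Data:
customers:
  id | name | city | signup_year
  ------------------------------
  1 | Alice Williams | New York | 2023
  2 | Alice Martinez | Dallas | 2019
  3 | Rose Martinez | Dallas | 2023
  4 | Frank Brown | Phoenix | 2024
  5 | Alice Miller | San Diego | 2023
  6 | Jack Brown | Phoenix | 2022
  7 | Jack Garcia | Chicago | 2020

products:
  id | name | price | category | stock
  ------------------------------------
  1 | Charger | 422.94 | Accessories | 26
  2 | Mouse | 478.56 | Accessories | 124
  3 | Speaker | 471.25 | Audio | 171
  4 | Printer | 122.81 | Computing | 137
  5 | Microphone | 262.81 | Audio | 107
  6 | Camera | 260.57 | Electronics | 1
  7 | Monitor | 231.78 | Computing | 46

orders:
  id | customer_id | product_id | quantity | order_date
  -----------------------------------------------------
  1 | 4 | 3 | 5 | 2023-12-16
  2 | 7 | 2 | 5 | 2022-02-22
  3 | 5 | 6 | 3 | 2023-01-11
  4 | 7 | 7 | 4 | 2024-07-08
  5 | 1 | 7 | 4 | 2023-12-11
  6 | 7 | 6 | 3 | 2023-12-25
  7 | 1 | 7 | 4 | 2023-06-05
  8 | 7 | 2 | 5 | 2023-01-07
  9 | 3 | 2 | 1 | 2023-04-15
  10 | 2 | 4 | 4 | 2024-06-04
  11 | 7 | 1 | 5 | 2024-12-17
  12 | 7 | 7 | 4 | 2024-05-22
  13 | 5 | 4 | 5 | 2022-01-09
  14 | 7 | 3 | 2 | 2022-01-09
SELECT name, category FROM products WHERE category LIKE 'Acces%'

Execution result:
name | category
Charger | Accessories
Mouse | Accessories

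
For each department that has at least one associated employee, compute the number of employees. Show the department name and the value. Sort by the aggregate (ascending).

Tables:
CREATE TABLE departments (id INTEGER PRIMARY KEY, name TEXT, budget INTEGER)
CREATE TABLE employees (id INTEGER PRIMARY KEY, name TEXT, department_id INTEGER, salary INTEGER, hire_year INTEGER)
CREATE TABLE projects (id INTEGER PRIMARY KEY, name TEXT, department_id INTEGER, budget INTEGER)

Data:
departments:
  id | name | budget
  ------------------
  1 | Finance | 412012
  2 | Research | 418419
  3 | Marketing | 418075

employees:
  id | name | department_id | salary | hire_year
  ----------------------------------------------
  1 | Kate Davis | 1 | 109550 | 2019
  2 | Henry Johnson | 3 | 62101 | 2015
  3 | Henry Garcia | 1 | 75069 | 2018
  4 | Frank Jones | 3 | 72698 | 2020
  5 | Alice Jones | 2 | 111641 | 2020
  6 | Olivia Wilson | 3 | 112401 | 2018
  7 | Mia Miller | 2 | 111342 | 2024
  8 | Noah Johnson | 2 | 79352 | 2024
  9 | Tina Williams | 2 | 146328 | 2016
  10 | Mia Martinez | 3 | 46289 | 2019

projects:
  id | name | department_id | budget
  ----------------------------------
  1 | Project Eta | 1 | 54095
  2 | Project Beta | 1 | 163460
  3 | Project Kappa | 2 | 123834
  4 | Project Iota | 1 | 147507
SELECT p.name, COUNT(*) AS n FROM employees c JOIN departments p ON c.department_id = p.id GROUP BY p.id, p.name ORDER BY n ASC

Execution result:
name | n
Finance | 2
Research | 4
Marketing | 4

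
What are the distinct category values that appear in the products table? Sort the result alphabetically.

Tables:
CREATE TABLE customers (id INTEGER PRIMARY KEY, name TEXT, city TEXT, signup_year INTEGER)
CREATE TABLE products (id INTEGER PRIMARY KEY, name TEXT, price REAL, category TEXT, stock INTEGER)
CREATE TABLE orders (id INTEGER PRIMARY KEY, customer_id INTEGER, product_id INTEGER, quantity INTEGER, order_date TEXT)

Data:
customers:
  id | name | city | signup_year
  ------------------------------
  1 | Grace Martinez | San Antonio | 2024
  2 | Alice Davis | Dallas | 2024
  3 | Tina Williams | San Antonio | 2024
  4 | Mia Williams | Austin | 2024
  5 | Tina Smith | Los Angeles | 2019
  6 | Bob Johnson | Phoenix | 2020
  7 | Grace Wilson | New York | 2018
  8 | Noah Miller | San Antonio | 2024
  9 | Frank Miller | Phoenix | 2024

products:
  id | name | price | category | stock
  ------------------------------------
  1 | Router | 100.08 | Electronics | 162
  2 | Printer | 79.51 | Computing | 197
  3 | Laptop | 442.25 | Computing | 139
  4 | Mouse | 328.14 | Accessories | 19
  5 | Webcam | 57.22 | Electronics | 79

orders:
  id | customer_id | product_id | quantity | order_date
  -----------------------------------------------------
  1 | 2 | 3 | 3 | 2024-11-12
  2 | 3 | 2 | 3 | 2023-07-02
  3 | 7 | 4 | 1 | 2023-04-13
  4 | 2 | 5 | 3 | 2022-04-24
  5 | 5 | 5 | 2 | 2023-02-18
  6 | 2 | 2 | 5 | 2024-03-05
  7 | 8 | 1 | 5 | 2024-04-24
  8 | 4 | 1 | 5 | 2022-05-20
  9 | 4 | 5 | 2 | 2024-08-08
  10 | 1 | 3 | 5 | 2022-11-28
SELECT DISTINCT category FROM products ORDER BY category

Execution result:
category
Accessories
Computing
Electronics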